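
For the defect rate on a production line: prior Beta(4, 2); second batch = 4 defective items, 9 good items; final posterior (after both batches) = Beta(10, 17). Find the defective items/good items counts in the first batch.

2 defective items and 6 good items

Because Beta–binomial updating is additive in the counts, the combined data contributed (α_post−α_prior, β_post−β_prior) successes and failures.
Total across both batches: 10−4=6 defective items, 17−2=15 good items.
Subtract the second batch: 6−4=2 defective items and 15−9=6 good items.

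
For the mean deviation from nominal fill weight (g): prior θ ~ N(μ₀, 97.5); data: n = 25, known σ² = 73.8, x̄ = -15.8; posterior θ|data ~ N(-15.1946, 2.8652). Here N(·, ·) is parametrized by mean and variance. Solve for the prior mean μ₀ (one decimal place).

μ₀ = 4.8

The posterior mean is a precision-weighted average: μ_n = (τ₀μ₀ + τ_data·x̄)/(τ₀+τ_data), with τ₀=1/σ₀² and τ_data=n/σ².
Here τ₀ = 1/97.5 = 0.010256 and τ_data = 25/73.8 = 0.338753, so τ_n = 0.349009.
Rearranging for μ₀: μ₀ = (μ_n·τ_n − τ_data·x̄)/τ₀ = (-15.1946·0.349009 − 0.338753·-15.8) / 0.010256 = 0.049245/0.010256 ≈ 4.8.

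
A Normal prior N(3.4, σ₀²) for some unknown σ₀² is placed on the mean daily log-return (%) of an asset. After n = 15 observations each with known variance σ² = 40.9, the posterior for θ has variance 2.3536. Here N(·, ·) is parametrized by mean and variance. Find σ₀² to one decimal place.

For the Normal–Normal model with known σ², precisions add: τ_n = τ₀ + n/σ².
So 1/σ₀² = 1/2.3536 − 15/40.9 = 0.424881 − 0.366748 = 0.058133.
Hence σ₀² = 1/0.058133 ≈ 17.2.

σ₀² = 17.2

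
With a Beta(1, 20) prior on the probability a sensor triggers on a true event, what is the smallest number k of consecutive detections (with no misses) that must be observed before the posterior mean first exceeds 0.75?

k = 60

After k detections and 0 misses the posterior is Beta(1+k, 20), with mean (1+k)/(1+20+k).
Set (1+k)/(21+k) > 0.75 and solve: k > (0.75·21 − 1)/(1 − 0.75) = 59.000.
The smallest integer exceeding 59.000 is 60.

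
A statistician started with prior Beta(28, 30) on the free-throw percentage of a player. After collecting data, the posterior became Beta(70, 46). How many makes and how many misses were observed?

Beta is conjugate to the binomial likelihood: posterior = Beta(a+s, b+f).
Match parameters: s=70−28=42, f=46−30=16.

42 makes and 16 misses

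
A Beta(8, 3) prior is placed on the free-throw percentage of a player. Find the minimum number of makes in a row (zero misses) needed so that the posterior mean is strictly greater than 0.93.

After k makes and 0 misses the posterior is Beta(8+k, 3), with mean (8+k)/(8+3+k).
Set (8+k)/(11+k) > 0.93 and solve: k > (0.93·11 − 8)/(1 − 0.93) = 31.857.
The smallest integer exceeding 31.857 is 32, and checking k=32: (40)/(43) = 0.9302 > 0.93.

k = 32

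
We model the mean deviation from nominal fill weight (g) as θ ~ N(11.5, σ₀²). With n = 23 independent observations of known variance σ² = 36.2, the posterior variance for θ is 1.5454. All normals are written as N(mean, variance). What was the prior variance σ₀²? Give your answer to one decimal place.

For the Normal–Normal model with known σ², precisions add: τ_n = τ₀ + n/σ².
So 1/σ₀² = 1/1.5454 − 23/36.2 = 0.647082 − 0.635359 = 0.011723.
Hence σ₀² = 1/0.011723 ≈ 85.3.

σ₀² = 85.3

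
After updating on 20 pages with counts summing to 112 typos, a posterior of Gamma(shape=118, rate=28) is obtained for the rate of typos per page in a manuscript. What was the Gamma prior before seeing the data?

Gamma–Poisson conjugacy: posterior shape = α + Σxᵢ, posterior rate = β + n.
So α = 118 − 112 = 6 and β = 28 − 20 = 8.

Gamma(shape=6, rate=8)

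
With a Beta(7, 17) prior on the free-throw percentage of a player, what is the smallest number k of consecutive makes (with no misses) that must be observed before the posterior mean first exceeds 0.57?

k = 16

After k makes and 0 misses the posterior is Beta(7+k, 17), with mean (7+k)/(7+17+k).
Set (7+k)/(24+k) > 0.57 and solve: k > (0.57·24 − 7)/(1 − 0.57) = 15.535.
The smallest integer exceeding 15.535 is 16.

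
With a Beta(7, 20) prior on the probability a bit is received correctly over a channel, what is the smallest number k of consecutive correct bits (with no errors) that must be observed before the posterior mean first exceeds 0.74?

After k correct bits and 0 errors the posterior is Beta(7+k, 20), with mean (7+k)/(7+20+k).
Set (7+k)/(27+k) > 0.74 and solve: k > (0.74·27 − 7)/(1 − 0.74) = 49.923.
The smallest integer exceeding 49.923 is 50, and checking k=50: (57)/(77) = 0.7403 > 0.74.

k = 50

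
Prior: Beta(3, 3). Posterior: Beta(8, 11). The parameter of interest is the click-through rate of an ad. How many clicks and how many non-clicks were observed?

Beta is conjugate to the binomial likelihood: posterior = Beta(α+s, β+f).
So s = 8 − 3 = 5 and f = 11 − 3 = 8.

5 clicks and 8 non-clicks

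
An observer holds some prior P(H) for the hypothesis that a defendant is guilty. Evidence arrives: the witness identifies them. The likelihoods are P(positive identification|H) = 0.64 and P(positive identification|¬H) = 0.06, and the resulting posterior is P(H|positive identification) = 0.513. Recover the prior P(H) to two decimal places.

P(H) = 0.09

In odds form, posterior odds = prior odds × likelihood ratio, so prior odds = posterior odds ÷ LR.
Posterior odds = 0.513/(1−0.513) = 1.0534. LR = 0.64/0.06 = 10.6667.
Prior odds = 1.0534/10.6667 = 0.0988, so P(H) = 0.0988/(1+0.0988) ≈ 0.09.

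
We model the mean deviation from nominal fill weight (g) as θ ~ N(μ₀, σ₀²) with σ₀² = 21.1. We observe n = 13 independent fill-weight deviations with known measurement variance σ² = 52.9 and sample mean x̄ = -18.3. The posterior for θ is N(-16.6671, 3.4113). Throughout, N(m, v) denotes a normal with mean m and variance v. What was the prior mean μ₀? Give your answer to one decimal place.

μ₀ = -8.2

The posterior mean is a precision-weighted average: μ_n = (τ₀μ₀ + τ_data·x̄)/(τ₀+τ_data), with τ₀=1/σ₀² and τ_data=n/σ².
Here τ₀ = 1/21.1 = 0.047393 and τ_data = 13/52.9 = 0.245747, so τ_n = 0.293140.
Rearranging for μ₀: μ₀ = (μ_n·τ_n − τ_data·x̄)/τ₀ = (-16.6671·0.293140 − 0.245747·-18.3) / 0.047393 = -0.388624/0.047393 ≈ -8.2.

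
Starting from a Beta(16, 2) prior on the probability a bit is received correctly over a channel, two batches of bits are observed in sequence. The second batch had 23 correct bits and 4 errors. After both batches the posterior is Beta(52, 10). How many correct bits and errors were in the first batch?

Sequential conjugate updates are equivalent to a single update on the pooled data, so total successes = posterior α − prior α and total failures = posterior β − prior β.
Total across both batches: 52−16=36 correct bits, 10−2=8 errors.
Subtract the second batch: 36−23=13 correct bits and 8−4=4 errors.

13 correct bits and 4 errors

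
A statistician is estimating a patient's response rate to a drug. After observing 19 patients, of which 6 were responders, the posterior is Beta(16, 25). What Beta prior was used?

Beta(10, 12)

A Beta(a, b) prior with s successes and f failures in binomial data gives a Beta(a+s, b+f) posterior.
So a = 16 − 6 = 10 and b = 25 − 13 = 12.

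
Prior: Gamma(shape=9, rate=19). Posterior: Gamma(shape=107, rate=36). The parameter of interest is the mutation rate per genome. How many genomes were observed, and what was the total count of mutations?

A Gamma(α, β) prior (rate parametrization) on a Poisson rate with n observations summing to S gives posterior Gamma(α+S, β+n).
Matching: Σxᵢ = 107 − 9 = 98 and n = 36 − 19 = 17.

n = 17 genomes with total 98 mutations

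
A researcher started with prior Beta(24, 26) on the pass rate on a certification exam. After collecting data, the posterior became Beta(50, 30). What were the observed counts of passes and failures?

26 passes and 4 failures

A Beta(a, b) prior with s successes and f failures in binomial data gives a Beta(a+s, b+f) posterior.
So s = 50 − 24 = 26 and f = 30 − 26 = 4.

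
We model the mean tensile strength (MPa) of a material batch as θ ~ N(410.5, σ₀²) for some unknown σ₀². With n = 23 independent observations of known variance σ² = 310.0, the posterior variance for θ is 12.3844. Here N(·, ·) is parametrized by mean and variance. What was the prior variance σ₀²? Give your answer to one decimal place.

σ₀² = 152.6

For the Normal–Normal model with known σ², precisions add: τ_n = τ₀ + n/σ².
So 1/σ₀² = 1/12.3844 − 23/310.0 = 0.080747 − 0.074194 = 0.006553.
Hence σ₀² = 1/0.006553 ≈ 152.6.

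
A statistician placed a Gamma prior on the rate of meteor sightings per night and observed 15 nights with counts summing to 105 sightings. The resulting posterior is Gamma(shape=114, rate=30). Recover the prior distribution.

Gamma(shape=9, rate=15)

A Gamma(α, β) prior (rate parametrization) on a Poisson rate with n observations summing to S gives posterior Gamma(α+S, β+n).
So α = 114 − 105 = 9 and β = 30 − 15 = 15.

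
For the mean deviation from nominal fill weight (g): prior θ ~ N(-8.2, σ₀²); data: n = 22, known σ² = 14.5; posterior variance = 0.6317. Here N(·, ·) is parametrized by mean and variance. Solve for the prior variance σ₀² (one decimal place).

Posterior precision equals prior precision plus data precision: 1/σ_n² = 1/σ₀² + n/σ².
So 1/σ₀² = 1/0.6317 − 22/14.5 = 1.583030 − 1.517241 = 0.065789.
Hence σ₀² = 1/0.065789 ≈ 15.2.

σ₀² = 15.2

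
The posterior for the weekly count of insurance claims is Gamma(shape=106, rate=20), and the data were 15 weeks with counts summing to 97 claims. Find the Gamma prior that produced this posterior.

Gamma–Poisson conjugacy: posterior shape = α + Σxᵢ, posterior rate = β + n.
So α = 106 − 97 = 9 and β = 20 − 15 = 5.

Gamma(shape=9, rate=5)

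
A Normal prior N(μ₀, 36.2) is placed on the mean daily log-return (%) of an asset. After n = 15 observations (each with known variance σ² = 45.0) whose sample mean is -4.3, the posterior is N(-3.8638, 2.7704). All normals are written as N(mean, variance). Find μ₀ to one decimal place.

With known observation variance, the Normal–Normal posterior has precision τ_n = τ₀ + n/σ² and mean μ_n = (τ₀μ₀ + (n/σ²)x̄)/τ_n.
Here τ₀ = 1/36.2 = 0.027624 and τ_data = 15/45.0 = 0.333333, so τ_n = 0.360957.
Rearranging for μ₀: μ₀ = (μ_n·τ_n − τ_data·x̄)/τ₀ = (-3.8638·0.360957 − 0.333333·-4.3) / 0.027624 = 0.038666/0.027624 ≈ 1.4.

μ₀ = 1.4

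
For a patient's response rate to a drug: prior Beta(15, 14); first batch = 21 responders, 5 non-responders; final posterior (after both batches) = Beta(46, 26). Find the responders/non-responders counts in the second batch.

10 responders and 7 non-responders

Because Beta–binomial updating is additive in the counts, the combined data contributed (α_post−α_prior, β_post−β_prior) successes and failures.
Total across both batches: 46−15=31 responders, 26−14=12 non-responders.
Subtract the first batch: 31−21=10 responders and 12−5=7 non-responders.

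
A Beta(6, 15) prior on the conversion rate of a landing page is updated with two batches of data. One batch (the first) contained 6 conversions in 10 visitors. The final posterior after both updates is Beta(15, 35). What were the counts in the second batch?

Because Beta–binomial updating is additive in the counts, the combined data contributed (α_post−α_prior, β_post−β_prior) successes and failures.
Total across both batches: 15−6=9 conversions, 35−15=20 bounces.
Subtract the first batch: 9−6=3 conversions and 20−4=16 bounces.

3 conversions and 16 bounces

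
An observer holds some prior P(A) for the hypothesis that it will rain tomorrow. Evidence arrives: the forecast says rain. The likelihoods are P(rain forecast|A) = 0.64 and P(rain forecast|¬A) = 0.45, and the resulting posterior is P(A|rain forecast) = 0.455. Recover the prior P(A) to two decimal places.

Bayes' rule in odds form gives O(A|E) = O(A)·[P(E|A)/P(E|¬A)], hence O(A) = O(A|E)/LR.
Posterior odds = 0.455/(1−0.455) = 0.8349. LR = 0.64/0.45 = 1.4222.
Prior odds = 0.8349/1.4222 = 0.5870, so P(A) = 0.5870/(1+0.5870) ≈ 0.37.

P(A) = 0.37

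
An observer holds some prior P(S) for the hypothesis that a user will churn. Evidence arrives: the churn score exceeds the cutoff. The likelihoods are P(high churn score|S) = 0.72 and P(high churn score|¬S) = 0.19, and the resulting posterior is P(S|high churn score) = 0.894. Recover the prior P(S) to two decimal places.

In odds form, posterior odds = prior odds × likelihood ratio, so prior odds = posterior odds ÷ LR.
Posterior odds = 0.894/(1−0.894) = 8.4340. LR = 0.72/0.19 = 3.7895.
Prior odds = 8.4340/3.7895 = 2.2256, so P(S) = 2.2256/(1+2.2256) ≈ 0.69.

P(S) = 0.69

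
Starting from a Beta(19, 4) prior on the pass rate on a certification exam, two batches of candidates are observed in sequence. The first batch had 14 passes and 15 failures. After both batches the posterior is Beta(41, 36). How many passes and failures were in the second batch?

Sequential conjugate updates are equivalent to a single update on the pooled data, so total successes = posterior α − prior α and total failures = posterior β − prior β.
Total across both batches: 41−19=22 passes, 36−4=32 failures.
Subtract the first batch: 22−14=8 passes and 32−15=17 failures.

8 passes and 17 failures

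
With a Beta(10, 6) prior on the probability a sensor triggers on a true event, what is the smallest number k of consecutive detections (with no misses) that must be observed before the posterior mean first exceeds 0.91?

k = 51

After k detections and 0 misses the posterior is Beta(10+k, 6), with mean (10+k)/(10+6+k).
Set (10+k)/(16+k) > 0.91 and solve: k > (0.91·16 − 10)/(1 − 0.91) = 50.667.
The smallest integer exceeding 50.667 is 51.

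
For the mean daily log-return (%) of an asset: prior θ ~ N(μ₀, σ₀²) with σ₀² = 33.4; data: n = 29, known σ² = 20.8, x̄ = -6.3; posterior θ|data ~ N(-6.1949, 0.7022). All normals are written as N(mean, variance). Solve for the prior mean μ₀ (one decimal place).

With known observation variance, the Normal–Normal posterior has precision τ_n = τ₀ + n/σ² and mean μ_n = (τ₀μ₀ + (n/σ²)x̄)/τ_n.
Here τ₀ = 1/33.4 = 0.029940 and τ_data = 29/20.8 = 1.394231, so τ_n = 1.424171.
Rearranging for μ₀: μ₀ = (μ_n·τ_n − τ_data·x̄)/τ₀ = (-6.1949·1.424171 − 1.394231·-6.3) / 0.029940 = -0.038942/0.029940 ≈ -1.3.

μ₀ = -1.3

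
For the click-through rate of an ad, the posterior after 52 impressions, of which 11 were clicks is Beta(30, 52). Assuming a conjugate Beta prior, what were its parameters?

Beta(19, 11)

Beta is conjugate to the binomial likelihood: posterior = Beta(a+s, b+f).
So a = 30 − 11 = 19 and b = 52 − 41 = 11.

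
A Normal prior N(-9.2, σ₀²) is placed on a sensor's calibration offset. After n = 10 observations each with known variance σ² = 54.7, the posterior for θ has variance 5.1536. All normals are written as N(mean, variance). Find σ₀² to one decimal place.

Posterior precision equals prior precision plus data precision: 1/σ_n² = 1/σ₀² + n/σ².
So 1/σ₀² = 1/5.1536 − 10/54.7 = 0.194039 − 0.182815 = 0.011224.
Hence σ₀² = 1/0.011224 ≈ 89.1.

σ₀² = 89.1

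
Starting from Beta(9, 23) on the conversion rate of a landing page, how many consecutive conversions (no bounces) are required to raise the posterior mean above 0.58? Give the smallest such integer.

After k conversions and 0 bounces the posterior is Beta(9+k, 23), with mean (9+k)/(9+23+k).
Set (9+k)/(32+k) > 0.58 and solve: k > (0.58·32 − 9)/(1 − 0.58) = 22.762.
The smallest integer exceeding 22.762 is 23, and checking k=23: (32)/(55) = 0.5818 > 0.58.

k = 23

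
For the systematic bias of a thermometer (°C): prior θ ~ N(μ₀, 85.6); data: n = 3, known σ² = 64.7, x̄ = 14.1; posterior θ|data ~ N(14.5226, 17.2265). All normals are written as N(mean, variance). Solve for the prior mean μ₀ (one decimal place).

With known observation variance, the Normal–Normal posterior has precision τ_n = τ₀ + n/σ² and mean μ_n = (τ₀μ₀ + (n/σ²)x̄)/τ_n.
Here τ₀ = 1/85.6 = 0.011682 and τ_data = 3/64.7 = 0.046368, so τ_n = 0.058050.
Rearranging for μ₀: μ₀ = (μ_n·τ_n − τ_data·x̄)/τ₀ = (14.5226·0.058050 − 0.046368·14.1) / 0.011682 = 0.189248/0.011682 ≈ 16.2.

μ₀ = 16.2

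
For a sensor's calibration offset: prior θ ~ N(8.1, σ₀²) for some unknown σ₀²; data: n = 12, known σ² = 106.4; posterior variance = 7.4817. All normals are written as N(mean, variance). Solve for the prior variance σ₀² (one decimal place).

σ₀² = 47.9

For the Normal–Normal model with known σ², precisions add: τ_n = τ₀ + n/σ².
So 1/σ₀² = 1/7.4817 − 12/106.4 = 0.133659 − 0.112782 = 0.020877.
Hence σ₀² = 1/0.020877 ≈ 47.9.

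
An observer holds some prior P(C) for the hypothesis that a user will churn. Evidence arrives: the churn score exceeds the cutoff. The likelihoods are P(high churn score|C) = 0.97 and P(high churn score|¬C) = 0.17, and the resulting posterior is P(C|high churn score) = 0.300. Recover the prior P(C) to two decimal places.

P(C) = 0.07

In odds form, posterior odds = prior odds × likelihood ratio, so prior odds = posterior odds ÷ LR.
Posterior odds = 0.300/(1−0.300) = 0.4286. LR = 0.97/0.17 = 5.7059.
Prior odds = 0.4286/5.7059 = 0.0751, so P(C) = 0.0751/(1+0.0751) ≈ 0.07.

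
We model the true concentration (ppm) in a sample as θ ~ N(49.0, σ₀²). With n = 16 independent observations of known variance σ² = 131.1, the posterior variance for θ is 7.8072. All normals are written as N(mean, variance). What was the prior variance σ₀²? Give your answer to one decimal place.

Posterior precision equals prior precision plus data precision: 1/σ_n² = 1/σ₀² + n/σ².
So 1/σ₀² = 1/7.8072 − 16/131.1 = 0.128087 − 0.122044 = 0.006043.
Hence σ₀² = 1/0.006043 ≈ 165.5.

σ₀² = 165.5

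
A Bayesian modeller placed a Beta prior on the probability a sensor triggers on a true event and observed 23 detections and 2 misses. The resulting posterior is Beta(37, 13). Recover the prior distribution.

Beta(14, 11)

Beta is conjugate to the binomial likelihood: posterior = Beta(a+s, b+f).
Subtract the data counts: 37−23=14, 13−2=11.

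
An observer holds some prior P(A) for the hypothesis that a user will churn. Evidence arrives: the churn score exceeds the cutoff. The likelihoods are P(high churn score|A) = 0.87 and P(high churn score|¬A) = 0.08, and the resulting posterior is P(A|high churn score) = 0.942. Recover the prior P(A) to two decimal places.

In odds form, posterior odds = prior odds × likelihood ratio, so prior odds = posterior odds ÷ LR.
Posterior odds = 0.942/(1−0.942) = 16.2414. LR = 0.87/0.08 = 10.8750.
Prior odds = 16.2414/10.8750 = 1.4935, so P(A) = 1.4935/(1+1.4935) ≈ 0.60.

P(A) = 0.60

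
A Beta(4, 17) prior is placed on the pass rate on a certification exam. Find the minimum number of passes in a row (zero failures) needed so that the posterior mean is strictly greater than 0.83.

After k passes and 0 failures the posterior is Beta(4+k, 17), with mean (4+k)/(4+17+k).
Set (4+k)/(21+k) > 0.83 and solve: k > (0.83·21 − 4)/(1 − 0.83) = 79.000.
The smallest integer exceeding 79.000 is 80, and checking k=80: (84)/(101) = 0.8317 > 0.83.

k = 80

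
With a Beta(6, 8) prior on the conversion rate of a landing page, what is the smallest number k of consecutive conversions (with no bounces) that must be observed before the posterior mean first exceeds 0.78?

After k conversions and 0 bounces the posterior is Beta(6+k, 8), with mean (6+k)/(6+8+k).
Set (6+k)/(14+k) > 0.78 and solve: k > (0.78·14 − 6)/(1 − 0.78) = 22.364.
The smallest integer exceeding 22.364 is 23, and checking k=23: (29)/(37) = 0.7838 > 0.78.

k = 23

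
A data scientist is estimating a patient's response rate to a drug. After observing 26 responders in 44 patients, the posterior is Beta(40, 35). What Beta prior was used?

Beta(14, 17)

A Beta(a, b) prior with s successes and f failures in binomial data gives a Beta(a+s, b+f) posterior.
So a = 40 − 26 = 14 and b = 35 − 18 = 17.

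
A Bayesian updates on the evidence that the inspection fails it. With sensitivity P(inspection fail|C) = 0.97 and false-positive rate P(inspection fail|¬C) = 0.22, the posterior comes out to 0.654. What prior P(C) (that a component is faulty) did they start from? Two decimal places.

P(C) = 0.30

Bayes' rule in odds form gives O(C|E) = O(C)·[P(E|C)/P(E|¬C)], hence O(C) = O(C|E)/LR.
Posterior odds = 0.654/(1−0.654) = 1.8902. LR = 0.97/0.22 = 4.4091.
Prior odds = 1.8902/4.4091 = 0.4287, so P(C) = 0.4287/(1+0.4287) ≈ 0.30.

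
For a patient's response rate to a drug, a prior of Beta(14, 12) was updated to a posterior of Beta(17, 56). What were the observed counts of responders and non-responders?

3 responders and 44 non-responders

Beta is conjugate to the binomial likelihood: posterior = Beta(a+s, b+f).
So s = 17 − 14 = 3 and f = 56 − 12 = 44.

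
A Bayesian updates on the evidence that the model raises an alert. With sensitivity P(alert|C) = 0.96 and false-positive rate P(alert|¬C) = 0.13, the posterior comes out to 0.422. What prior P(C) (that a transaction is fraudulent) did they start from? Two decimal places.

In odds form, posterior odds = prior odds × likelihood ratio, so prior odds = posterior odds ÷ LR.
Posterior odds = 0.422/(1−0.422) = 0.7301. LR = 0.96/0.13 = 7.3846.
Prior odds = 0.7301/7.3846 = 0.0989, so P(C) = 0.0989/(1+0.0989) ≈ 0.09.

P(C) = 0.09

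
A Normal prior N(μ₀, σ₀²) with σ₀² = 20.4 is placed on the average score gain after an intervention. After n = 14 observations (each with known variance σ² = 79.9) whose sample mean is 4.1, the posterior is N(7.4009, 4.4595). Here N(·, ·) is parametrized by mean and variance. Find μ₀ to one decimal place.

μ₀ = 19.2

The posterior mean is a precision-weighted average: μ_n = (τ₀μ₀ + τ_data·x̄)/(τ₀+τ_data), with τ₀=1/σ₀² and τ_data=n/σ².
Here τ₀ = 1/20.4 = 0.049020 and τ_data = 14/79.9 = 0.175219, so τ_n = 0.224239.
Rearranging for μ₀: μ₀ = (μ_n·τ_n − τ_data·x̄)/τ₀ = (7.4009·0.224239 − 0.175219·4.1) / 0.049020 = 0.941173/0.049020 ≈ 19.2.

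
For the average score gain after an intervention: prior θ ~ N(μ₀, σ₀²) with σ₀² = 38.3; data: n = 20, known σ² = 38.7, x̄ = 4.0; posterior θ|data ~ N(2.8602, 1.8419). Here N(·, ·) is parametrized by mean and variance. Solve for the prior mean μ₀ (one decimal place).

μ₀ = -19.7

The posterior mean is a precision-weighted average: μ_n = (τ₀μ₀ + τ_data·x̄)/(τ₀+τ_data), with τ₀=1/σ₀² and τ_data=n/σ².
Here τ₀ = 1/38.3 = 0.026110 and τ_data = 20/38.7 = 0.516796, so τ_n = 0.542906.
Rearranging for μ₀: μ₀ = (μ_n·τ_n − τ_data·x̄)/τ₀ = (2.8602·0.542906 − 0.516796·4.0) / 0.026110 = -0.514364/0.026110 ≈ -19.7.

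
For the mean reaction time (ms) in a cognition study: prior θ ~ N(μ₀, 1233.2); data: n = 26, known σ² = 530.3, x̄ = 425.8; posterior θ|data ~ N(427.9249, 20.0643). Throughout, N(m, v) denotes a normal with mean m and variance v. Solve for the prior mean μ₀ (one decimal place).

The posterior mean is a precision-weighted average: μ_n = (τ₀μ₀ + τ_data·x̄)/(τ₀+τ_data), with τ₀=1/σ₀² and τ_data=n/σ².
Here τ₀ = 1/1233.2 = 0.000811 and τ_data = 26/530.3 = 0.049029, so τ_n = 0.049840.
Rearranging for μ₀: μ₀ = (μ_n·τ_n − τ_data·x̄)/τ₀ = (427.9249·0.049840 − 0.049029·425.8) / 0.000811 = 0.451229/0.000811 ≈ 556.4.

μ₀ = 556.4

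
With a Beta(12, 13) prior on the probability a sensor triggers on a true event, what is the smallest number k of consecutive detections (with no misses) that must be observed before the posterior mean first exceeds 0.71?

k = 20

After k detections and 0 misses the posterior is Beta(12+k, 13), with mean (12+k)/(12+13+k).
Set (12+k)/(25+k) > 0.71 and solve: k > (0.71·25 − 12)/(1 − 0.71) = 19.828.
The smallest integer exceeding 19.828 is 20.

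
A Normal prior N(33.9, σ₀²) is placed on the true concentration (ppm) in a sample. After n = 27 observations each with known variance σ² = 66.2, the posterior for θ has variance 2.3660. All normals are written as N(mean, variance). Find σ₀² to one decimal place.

For the Normal–Normal model with known σ², precisions add: τ_n = τ₀ + n/σ².
So 1/σ₀² = 1/2.3660 − 27/66.2 = 0.422654 − 0.407855 = 0.014799.
Hence σ₀² = 1/0.014799 ≈ 67.6.

σ₀² = 67.6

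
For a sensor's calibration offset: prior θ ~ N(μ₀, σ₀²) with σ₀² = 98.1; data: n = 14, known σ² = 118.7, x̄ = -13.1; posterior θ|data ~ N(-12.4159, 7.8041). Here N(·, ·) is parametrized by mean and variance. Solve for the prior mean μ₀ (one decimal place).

The posterior mean is a precision-weighted average: μ_n = (τ₀μ₀ + τ_data·x̄)/(τ₀+τ_data), with τ₀=1/σ₀² and τ_data=n/σ².
Here τ₀ = 1/98.1 = 0.010194 and τ_data = 14/118.7 = 0.117944, so τ_n = 0.128138.
Rearranging for μ₀: μ₀ = (μ_n·τ_n − τ_data·x̄)/τ₀ = (-12.4159·0.128138 − 0.117944·-13.1) / 0.010194 = -0.045882/0.010194 ≈ -4.5.

μ₀ = -4.5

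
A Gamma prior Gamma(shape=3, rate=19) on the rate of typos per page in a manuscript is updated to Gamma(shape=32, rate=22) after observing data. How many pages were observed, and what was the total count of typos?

Gamma–Poisson conjugacy: posterior shape = α + Σxᵢ, posterior rate = β + n.
Matching: Σxᵢ = 32 − 3 = 29 and n = 22 − 19 = 3.

n = 3 pages with total 29 typos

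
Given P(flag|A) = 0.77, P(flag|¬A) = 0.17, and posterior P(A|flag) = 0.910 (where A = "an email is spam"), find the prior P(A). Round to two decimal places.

P(A) = 0.69

In odds form, posterior odds = prior odds × likelihood ratio, so prior odds = posterior odds ÷ LR.
Posterior odds = 0.910/(1−0.910) = 10.1111. LR = 0.77/0.17 = 4.5294.
Prior odds = 10.1111/4.5294 = 2.2323, so P(A) = 2.2323/(1+2.2323) ≈ 0.69.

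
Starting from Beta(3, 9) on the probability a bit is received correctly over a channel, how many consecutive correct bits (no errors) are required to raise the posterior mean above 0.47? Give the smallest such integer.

After k correct bits and 0 errors the posterior is Beta(3+k, 9), with mean (3+k)/(3+9+k).
Set (3+k)/(12+k) > 0.47 and solve: k > (0.47·12 − 3)/(1 − 0.47) = 4.981.
The smallest integer exceeding 4.981 is 5, and checking k=5: (8)/(17) = 0.4706 > 0.47.

k = 5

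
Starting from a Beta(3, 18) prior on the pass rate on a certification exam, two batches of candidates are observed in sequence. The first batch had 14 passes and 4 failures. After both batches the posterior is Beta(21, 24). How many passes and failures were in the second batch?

4 passes and 2 failures

Because Beta–binomial updating is additive in the counts, the combined data contributed (α_post−α_prior, β_post−β_prior) successes and failures.
Total across both batches: 21−3=18 passes, 24−18=6 failures.
Subtract the first batch: 18−14=4 passes and 6−4=2 failures.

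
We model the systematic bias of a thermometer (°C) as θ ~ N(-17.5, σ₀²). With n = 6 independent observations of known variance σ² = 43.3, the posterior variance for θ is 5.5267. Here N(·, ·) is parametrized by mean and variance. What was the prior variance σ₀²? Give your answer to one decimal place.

For the Normal–Normal model with known σ², precisions add: τ_n = τ₀ + n/σ².
So 1/σ₀² = 1/5.5267 − 6/43.3 = 0.180940 − 0.138568 = 0.042372.
Hence σ₀² = 1/0.042372 ≈ 23.6.

σ₀² = 23.6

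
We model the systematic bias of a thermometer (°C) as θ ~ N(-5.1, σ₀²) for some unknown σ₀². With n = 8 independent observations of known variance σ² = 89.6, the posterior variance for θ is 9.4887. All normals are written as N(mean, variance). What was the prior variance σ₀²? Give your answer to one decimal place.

For the Normal–Normal model with known σ², precisions add: τ_n = τ₀ + n/σ².
So 1/σ₀² = 1/9.4887 − 8/89.6 = 0.105389 − 0.089286 = 0.016103.
Hence σ₀² = 1/0.016103 ≈ 62.1.

σ₀² = 62.1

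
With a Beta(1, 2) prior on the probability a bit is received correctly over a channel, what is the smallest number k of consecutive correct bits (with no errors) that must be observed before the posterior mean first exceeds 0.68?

k = 4

After k correct bits and 0 errors the posterior is Beta(1+k, 2), with mean (1+k)/(1+2+k).
Set (1+k)/(3+k) > 0.68 and solve: k > (0.68·3 − 1)/(1 − 0.68) = 3.250.
The smallest integer exceeding 3.250 is 4, and checking k=4: (5)/(7) = 0.7143 > 0.68.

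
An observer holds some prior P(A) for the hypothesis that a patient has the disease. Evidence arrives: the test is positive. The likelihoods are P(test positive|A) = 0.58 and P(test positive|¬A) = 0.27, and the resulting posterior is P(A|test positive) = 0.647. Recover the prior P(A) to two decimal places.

Bayes' rule in odds form gives O(A|E) = O(A)·[P(E|A)/P(E|¬A)], hence O(A) = O(A|E)/LR.
Posterior odds = 0.647/(1−0.647) = 1.8329. LR = 0.58/0.27 = 2.1481.
Prior odds = 1.8329/2.1481 = 0.8533, so P(A) = 0.8533/(1+0.8533) ≈ 0.46.

P(A) = 0.46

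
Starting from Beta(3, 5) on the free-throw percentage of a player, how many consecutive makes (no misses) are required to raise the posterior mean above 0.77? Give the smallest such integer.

After k makes and 0 misses the posterior is Beta(3+k, 5), with mean (3+k)/(3+5+k).
Set (3+k)/(8+k) > 0.77 and solve: k > (0.77·8 − 3)/(1 − 0.77) = 13.739.
The smallest integer exceeding 13.739 is 14, and checking k=14: (17)/(22) = 0.7727 > 0.77.

k = 14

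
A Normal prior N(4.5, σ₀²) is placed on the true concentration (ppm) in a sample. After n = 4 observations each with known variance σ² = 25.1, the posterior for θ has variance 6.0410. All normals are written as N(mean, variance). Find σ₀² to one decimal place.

For the Normal–Normal model with known σ², precisions add: τ_n = τ₀ + n/σ².
So 1/σ₀² = 1/6.0410 − 4/25.1 = 0.165536 − 0.159363 = 0.006173.
Hence σ₀² = 1/0.006173 ≈ 162.0.

σ₀² = 162.0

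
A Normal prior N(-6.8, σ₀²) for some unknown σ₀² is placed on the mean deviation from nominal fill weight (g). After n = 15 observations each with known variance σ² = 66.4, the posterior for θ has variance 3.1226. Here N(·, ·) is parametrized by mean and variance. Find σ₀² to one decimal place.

σ₀² = 10.6

For the Normal–Normal model with known σ², precisions add: τ_n = τ₀ + n/σ².
So 1/σ₀² = 1/3.1226 − 15/66.4 = 0.320246 − 0.225904 = 0.094342.
Hence σ₀² = 1/0.094342 ≈ 10.6.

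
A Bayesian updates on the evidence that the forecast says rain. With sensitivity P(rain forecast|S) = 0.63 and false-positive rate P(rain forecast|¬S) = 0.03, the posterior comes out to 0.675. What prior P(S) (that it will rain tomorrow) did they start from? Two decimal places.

P(S) = 0.09

In odds form, posterior odds = prior odds × likelihood ratio, so prior odds = posterior odds ÷ LR.
Posterior odds = 0.675/(1−0.675) = 2.0769. LR = 0.63/0.03 = 21.0000.
Prior odds = 2.0769/21.0000 = 0.0989, so P(S) = 0.0989/(1+0.0989) ≈ 0.09.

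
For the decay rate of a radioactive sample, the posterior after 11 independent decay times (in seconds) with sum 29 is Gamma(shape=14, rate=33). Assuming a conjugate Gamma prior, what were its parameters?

Gamma(shape=3, rate=4)

Gamma–exponential conjugacy: posterior shape = α + n, posterior rate = β + Σtᵢ.
So α = 14 − 11 = 3 and β = 33 − 29 = 4.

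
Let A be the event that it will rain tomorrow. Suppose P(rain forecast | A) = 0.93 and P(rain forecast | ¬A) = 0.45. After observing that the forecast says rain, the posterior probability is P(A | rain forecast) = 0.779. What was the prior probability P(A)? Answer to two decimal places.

P(A) = 0.63

In odds form, posterior odds = prior odds × likelihood ratio, so prior odds = posterior odds ÷ LR.
Posterior odds = 0.779/(1−0.779) = 3.5249. LR = 0.93/0.45 = 2.0667.
Prior odds = 3.5249/2.0667 = 1.7056, so P(A) = 1.7056/(1+1.7056) ≈ 0.63.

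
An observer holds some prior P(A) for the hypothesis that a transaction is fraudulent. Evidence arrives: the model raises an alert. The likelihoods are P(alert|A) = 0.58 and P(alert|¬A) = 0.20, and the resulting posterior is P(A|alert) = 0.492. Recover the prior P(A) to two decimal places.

Bayes' rule in odds form gives O(A|E) = O(A)·[P(E|A)/P(E|¬A)], hence O(A) = O(A|E)/LR.
Posterior odds = 0.492/(1−0.492) = 0.9685. LR = 0.58/0.20 = 2.9000.
Prior odds = 0.9685/2.9000 = 0.3340, so P(A) = 0.3340/(1+0.3340) ≈ 0.25.

P(A) = 0.25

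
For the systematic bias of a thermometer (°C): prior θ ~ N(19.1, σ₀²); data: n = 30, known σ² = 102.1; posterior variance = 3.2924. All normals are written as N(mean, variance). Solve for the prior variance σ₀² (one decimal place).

σ₀² = 101.0

Posterior precision equals prior precision plus data precision: 1/σ_n² = 1/σ₀² + n/σ².
So 1/σ₀² = 1/3.2924 − 30/102.1 = 0.303730 − 0.293830 = 0.009900.
Hence σ₀² = 1/0.009900 ≈ 101.0.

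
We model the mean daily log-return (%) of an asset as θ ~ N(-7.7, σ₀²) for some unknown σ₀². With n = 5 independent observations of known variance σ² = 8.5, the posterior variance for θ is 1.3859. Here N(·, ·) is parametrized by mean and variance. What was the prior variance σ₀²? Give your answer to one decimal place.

For the Normal–Normal model with known σ², precisions add: τ_n = τ₀ + n/σ².
So 1/σ₀² = 1/1.3859 − 5/8.5 = 0.721553 − 0.588235 = 0.133318.
Hence σ₀² = 1/0.133318 ≈ 7.5.

σ₀² = 7.5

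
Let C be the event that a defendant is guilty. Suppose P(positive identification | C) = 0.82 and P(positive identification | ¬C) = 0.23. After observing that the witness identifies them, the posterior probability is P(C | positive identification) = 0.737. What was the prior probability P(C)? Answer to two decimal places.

In odds form, posterior odds = prior odds × likelihood ratio, so prior odds = posterior odds ÷ LR.
Posterior odds = 0.737/(1−0.737) = 2.8023. LR = 0.82/0.23 = 3.5652.
Prior odds = 2.8023/3.5652 = 0.7860, so P(C) = 0.7860/(1+0.7860) ≈ 0.44.

P(C) = 0.44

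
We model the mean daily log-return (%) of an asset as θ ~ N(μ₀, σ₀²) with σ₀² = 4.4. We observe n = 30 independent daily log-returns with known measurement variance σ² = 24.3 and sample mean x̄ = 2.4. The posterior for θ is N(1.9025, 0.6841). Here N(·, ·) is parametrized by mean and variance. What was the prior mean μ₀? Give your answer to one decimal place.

With known observation variance, the Normal–Normal posterior has precision τ_n = τ₀ + n/σ² and mean μ_n = (τ₀μ₀ + (n/σ²)x̄)/τ_n.
Here τ₀ = 1/4.4 = 0.227273 and τ_data = 30/24.3 = 1.234568, so τ_n = 1.461841.
Rearranging for μ₀: μ₀ = (μ_n·τ_n − τ_data·x̄)/τ₀ = (1.9025·1.461841 − 1.234568·2.4) / 0.227273 = -0.181811/0.227273 ≈ -0.8.

μ₀ = -0.8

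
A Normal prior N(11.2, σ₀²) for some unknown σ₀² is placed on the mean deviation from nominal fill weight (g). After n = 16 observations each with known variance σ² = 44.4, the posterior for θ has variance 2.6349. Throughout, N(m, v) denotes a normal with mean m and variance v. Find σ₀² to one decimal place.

Posterior precision equals prior precision plus data precision: 1/σ_n² = 1/σ₀² + n/σ².
So 1/σ₀² = 1/2.6349 − 16/44.4 = 0.379521 − 0.360360 = 0.019161.
Hence σ₀² = 1/0.019161 ≈ 52.2.

σ₀² = 52.2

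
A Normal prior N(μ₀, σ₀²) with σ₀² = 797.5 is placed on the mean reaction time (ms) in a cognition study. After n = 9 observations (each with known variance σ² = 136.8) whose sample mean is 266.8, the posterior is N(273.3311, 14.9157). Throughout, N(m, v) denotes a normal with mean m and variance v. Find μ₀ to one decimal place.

The posterior mean is a precision-weighted average: μ_n = (τ₀μ₀ + τ_data·x̄)/(τ₀+τ_data), with τ₀=1/σ₀² and τ_data=n/σ².
Here τ₀ = 1/797.5 = 0.001254 and τ_data = 9/136.8 = 0.065789, so τ_n = 0.067043.
Rearranging for μ₀: μ₀ = (μ_n·τ_n − τ_data·x̄)/τ₀ = (273.3311·0.067043 − 0.065789·266.8) / 0.001254 = 0.772432/0.001254 ≈ 616.0.

μ₀ = 616.0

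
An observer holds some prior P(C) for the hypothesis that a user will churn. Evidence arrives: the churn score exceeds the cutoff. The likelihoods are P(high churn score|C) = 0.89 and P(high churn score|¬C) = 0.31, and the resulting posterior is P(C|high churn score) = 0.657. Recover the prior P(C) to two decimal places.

P(C) = 0.40

Bayes' rule in odds form gives O(C|E) = O(C)·[P(E|C)/P(E|¬C)], hence O(C) = O(C|E)/LR.
Posterior odds = 0.657/(1−0.657) = 1.9155. LR = 0.89/0.31 = 2.8710.
Prior odds = 1.9155/2.8710 = 0.6672, so P(C) = 0.6672/(1+0.6672) ≈ 0.40.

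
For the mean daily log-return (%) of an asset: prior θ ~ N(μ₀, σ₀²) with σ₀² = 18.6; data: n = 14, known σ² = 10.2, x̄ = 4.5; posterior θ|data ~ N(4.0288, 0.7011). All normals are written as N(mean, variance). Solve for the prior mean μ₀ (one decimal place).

μ₀ = -8.0

The posterior mean is a precision-weighted average: μ_n = (τ₀μ₀ + τ_data·x̄)/(τ₀+τ_data), with τ₀=1/σ₀² and τ_data=n/σ².
Here τ₀ = 1/18.6 = 0.053763 and τ_data = 14/10.2 = 1.372549, so τ_n = 1.426312.
Rearranging for μ₀: μ₀ = (μ_n·τ_n − τ_data·x̄)/τ₀ = (4.0288·1.426312 − 1.372549·4.5) / 0.053763 = -0.430145/0.053763 ≈ -8.0.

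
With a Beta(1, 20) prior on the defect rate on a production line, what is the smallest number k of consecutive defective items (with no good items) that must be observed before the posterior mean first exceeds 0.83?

k = 97

After k defective items and 0 good items the posterior is Beta(1+k, 20), with mean (1+k)/(1+20+k).
Set (1+k)/(21+k) > 0.83 and solve: k > (0.83·21 − 1)/(1 − 0.83) = 96.647.
The smallest integer exceeding 96.647 is 97.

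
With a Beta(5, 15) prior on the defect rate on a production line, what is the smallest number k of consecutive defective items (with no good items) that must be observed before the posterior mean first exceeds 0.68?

After k defective items and 0 good items the posterior is Beta(5+k, 15), with mean (5+k)/(5+15+k).
Set (5+k)/(20+k) > 0.68 and solve: k > (0.68·20 − 5)/(1 − 0.68) = 26.875.
The smallest integer exceeding 26.875 is 27.

k = 27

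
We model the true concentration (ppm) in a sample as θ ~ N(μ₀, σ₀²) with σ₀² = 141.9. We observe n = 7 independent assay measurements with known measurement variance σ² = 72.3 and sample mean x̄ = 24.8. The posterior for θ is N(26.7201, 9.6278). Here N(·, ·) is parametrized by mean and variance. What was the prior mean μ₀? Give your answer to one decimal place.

The posterior mean is a precision-weighted average: μ_n = (τ₀μ₀ + τ_data·x̄)/(τ₀+τ_data), with τ₀=1/σ₀² and τ_data=n/σ².
Here τ₀ = 1/141.9 = 0.007047 and τ_data = 7/72.3 = 0.096819, so τ_n = 0.103866.
Rearranging for μ₀: μ₀ = (μ_n·τ_n − τ_data·x̄)/τ₀ = (26.7201·0.103866 − 0.096819·24.8) / 0.007047 = 0.374199/0.007047 ≈ 53.1.

μ₀ = 53.1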